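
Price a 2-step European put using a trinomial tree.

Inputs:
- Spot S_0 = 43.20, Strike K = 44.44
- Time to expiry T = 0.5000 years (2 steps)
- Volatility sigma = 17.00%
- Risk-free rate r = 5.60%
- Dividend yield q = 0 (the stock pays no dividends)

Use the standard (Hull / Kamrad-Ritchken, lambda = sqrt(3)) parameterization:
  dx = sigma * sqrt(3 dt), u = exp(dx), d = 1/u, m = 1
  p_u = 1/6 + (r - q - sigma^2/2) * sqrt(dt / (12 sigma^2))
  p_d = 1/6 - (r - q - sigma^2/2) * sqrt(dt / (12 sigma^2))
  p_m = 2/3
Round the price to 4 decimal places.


dt = T/N = 0.250000; dx = sigma*sqrt(3*dt) = 0.147224
u = exp(dx) = 1.158614; d = 1/u = 0.863100
p_u = 0.201944, p_m = 0.666667, p_d = 0.131389
Discount per step: exp(-r*dt) = 0.986098
Stock lattice S(k, j) with j the centered position index:
  k=0: S(0,+0) = 43.2000
  k=1: S(1,-1) = 37.2859; S(1,+0) = 43.2000; S(1,+1) = 50.0521
  k=2: S(2,-2) = 32.1815; S(2,-1) = 37.2859; S(2,+0) = 43.2000; S(2,+1) = 50.0521; S(2,+2) = 57.9911
Terminal payoffs V(N, j) = max(K - S_T, 0):
  V(2,-2) = 12.258497; V(2,-1) = 7.154065; V(2,+0) = 1.240000; V(2,+1) = 0.000000; V(2,+2) = 0.000000
Backward induction: V(k, j) = exp(-r*dt) * [p_u * V(k+1, j+1) + p_m * V(k+1, j) + p_d * V(k+1, j-1)]
  V(1,-1) = exp(-r*dt) * [p_u*1.240000 + p_m*7.154065 + p_d*12.258497] = 6.538239
  V(1,+0) = exp(-r*dt) * [p_u*0.000000 + p_m*1.240000 + p_d*7.154065] = 1.742071
  V(1,+1) = exp(-r*dt) * [p_u*0.000000 + p_m*0.000000 + p_d*1.240000] = 0.160657
  V(0,+0) = exp(-r*dt) * [p_u*0.160657 + p_m*1.742071 + p_d*6.538239] = 2.024336

Answer: Price = V(0,0) = 2.0243


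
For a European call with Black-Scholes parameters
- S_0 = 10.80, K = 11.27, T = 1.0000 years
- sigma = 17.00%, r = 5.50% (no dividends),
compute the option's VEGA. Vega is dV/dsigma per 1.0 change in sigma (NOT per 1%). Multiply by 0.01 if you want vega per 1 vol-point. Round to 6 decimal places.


d1 = 0.1579518005; d2 = -0.0120481995
phi(d1) = 0.3939966316; exp(-qT) = 1.0000000000; exp(-rT) = 0.9464851480
Vega = S * exp(-qT) * phi(d1) * sqrt(T) = 10.8000 * 1.0000000000 * 0.3939966316 * 1.0000000000 = 4.255164

Answer: Vega = 4.255164


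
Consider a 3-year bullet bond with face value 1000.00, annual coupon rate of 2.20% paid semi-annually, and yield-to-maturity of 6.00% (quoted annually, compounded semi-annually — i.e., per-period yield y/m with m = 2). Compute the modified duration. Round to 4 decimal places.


Coupon per period c = face * coupon_rate / m = 11.000000
Periods per year m = 2; per-period yield y/m = 0.030000
Number of cashflows N = 6
Cashflows (t years, CF_t, discount factor 1/(1+y/m)^(m*t), PV):
  t = 0.5000: CF_t = 11.000000, DF = 0.970874, PV = 10.679612
  t = 1.0000: CF_t = 11.000000, DF = 0.942596, PV = 10.368555
  t = 1.5000: CF_t = 11.000000, DF = 0.915142, PV = 10.066558
  t = 2.0000: CF_t = 11.000000, DF = 0.888487, PV = 9.773358
  t = 2.5000: CF_t = 11.000000, DF = 0.862609, PV = 9.488697
  t = 3.0000: CF_t = 1011.000000, DF = 0.837484, PV = 846.696584
Price P = sum_t PV_t = 897.073363
First compute Macaulay numerator sum_t t * PV_t:
  t * PV_t at t = 0.5000: 5.339806
  t * PV_t at t = 1.0000: 10.368555
  t * PV_t at t = 1.5000: 15.099837
  t * PV_t at t = 2.0000: 19.546715
  t * PV_t at t = 2.5000: 23.721742
  t * PV_t at t = 3.0000: 2540.089751
Macaulay duration D = 2614.166405 / 897.073363 = 2.914105
Modified duration = D / (1 + y/m) = 2.914105 / (1 + 0.030000) = 2.829229

Answer: Modified duration = 2.8292


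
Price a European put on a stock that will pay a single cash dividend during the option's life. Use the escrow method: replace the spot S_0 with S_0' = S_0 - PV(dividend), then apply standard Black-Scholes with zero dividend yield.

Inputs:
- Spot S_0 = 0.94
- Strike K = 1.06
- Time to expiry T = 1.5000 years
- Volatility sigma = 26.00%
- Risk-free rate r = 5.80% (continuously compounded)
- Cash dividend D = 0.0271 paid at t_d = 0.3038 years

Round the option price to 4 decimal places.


PV(D) = D * exp(-r * t_d) = 0.0271 * 0.98253393 = 0.02662667
S_0' = S_0 - PV(D) = 0.9400 - 0.02662667 = 0.91337333
d1 = (ln(S_0'/K) + (r + sigma^2/2)*T) / (sigma*sqrt(T)) = -0.03510774
d2 = d1 - sigma*sqrt(T) = -0.35354140
exp(-rT) = 0.91667710
N(-d1) = 0.51400308; N(-d2) = 0.63815870
P = K * exp(-rT) * N(-d2) - S_0' * N(-d1) = 1.0600 * 0.91667710 * 0.63815870 - 0.91337333 * 0.51400308 = 0.1506

Answer: Price = 0.1506


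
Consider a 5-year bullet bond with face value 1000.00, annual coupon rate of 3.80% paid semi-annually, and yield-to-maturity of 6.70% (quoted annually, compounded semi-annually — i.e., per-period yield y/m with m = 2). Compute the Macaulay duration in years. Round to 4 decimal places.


Coupon per period c = face * coupon_rate / m = 19.000000
Periods per year m = 2; per-period yield y/m = 0.033500
Number of cashflows N = 10
Cashflows (t years, CF_t, discount factor 1/(1+y/m)^(m*t), PV):
  t = 0.5000: CF_t = 19.000000, DF = 0.967586, PV = 18.384132
  t = 1.0000: CF_t = 19.000000, DF = 0.936222, PV = 17.788226
  t = 1.5000: CF_t = 19.000000, DF = 0.905876, PV = 17.211636
  t = 2.0000: CF_t = 19.000000, DF = 0.876512, PV = 16.653736
  t = 2.5000: CF_t = 19.000000, DF = 0.848101, PV = 16.113920
  t = 3.0000: CF_t = 19.000000, DF = 0.820611, PV = 15.591601
  t = 3.5000: CF_t = 19.000000, DF = 0.794011, PV = 15.086213
  t = 4.0000: CF_t = 19.000000, DF = 0.768274, PV = 14.597207
  t = 4.5000: CF_t = 19.000000, DF = 0.743371, PV = 14.124051
  t = 5.0000: CF_t = 1019.000000, DF = 0.719275, PV = 732.941604
Price P = sum_t PV_t = 878.492325
Macaulay numerator sum_t t * PV_t:
  t * PV_t at t = 0.5000: 9.192066
  t * PV_t at t = 1.0000: 17.788226
  t * PV_t at t = 1.5000: 25.817454
  t * PV_t at t = 2.0000: 33.307472
  t * PV_t at t = 2.5000: 40.284799
  t * PV_t at t = 3.0000: 46.774803
  t * PV_t at t = 3.5000: 52.801745
  t * PV_t at t = 4.0000: 58.388826
  t * PV_t at t = 4.5000: 63.558229
  t * PV_t at t = 5.0000: 3664.708021
Macaulay duration D = (sum_t t * PV_t) / P = 4012.621642 / 878.492325 = 4.567623

Answer: Macaulay duration = 4.5676 years


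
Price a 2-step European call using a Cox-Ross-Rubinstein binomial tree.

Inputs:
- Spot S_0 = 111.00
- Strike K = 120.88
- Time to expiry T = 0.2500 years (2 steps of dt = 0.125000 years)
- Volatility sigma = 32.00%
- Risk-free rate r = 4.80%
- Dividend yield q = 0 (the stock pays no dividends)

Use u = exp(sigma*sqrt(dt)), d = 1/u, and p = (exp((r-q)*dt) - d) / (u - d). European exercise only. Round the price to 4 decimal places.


Answer: Price = V(0,0) = 4.4907

Derivation:
dt = T/N = 0.125000
u = exp(sigma*sqrt(dt)) = 1.119785; d = 1/u = 0.893028
p = (exp((r-q)*dt) - d) / (u - d) = 0.498285
Discount per step: exp(-r*dt) = 0.994018
Stock lattice S(k, i) with i counting down-moves:
  k=0: S(0,0) = 111.0000
  k=1: S(1,0) = 124.2962; S(1,1) = 99.1261
  k=2: S(2,0) = 139.1851; S(2,1) = 111.0000; S(2,2) = 88.5224
Terminal payoffs V(N, i) = max(S_T - K, 0):
  V(2,0) = 18.305054; V(2,1) = 0.000000; V(2,2) = 0.000000
Backward induction: V(k, i) = exp(-r*dt) * [p * V(k+1, i) + (1-p) * V(k+1, i+1)].
  V(1,0) = exp(-r*dt) * [p*18.305054 + (1-p)*0.000000] = 9.066578
  V(1,1) = exp(-r*dt) * [p*0.000000 + (1-p)*0.000000] = 0.000000
  V(0,0) = exp(-r*dt) * [p*9.066578 + (1-p)*0.000000] = 4.490719


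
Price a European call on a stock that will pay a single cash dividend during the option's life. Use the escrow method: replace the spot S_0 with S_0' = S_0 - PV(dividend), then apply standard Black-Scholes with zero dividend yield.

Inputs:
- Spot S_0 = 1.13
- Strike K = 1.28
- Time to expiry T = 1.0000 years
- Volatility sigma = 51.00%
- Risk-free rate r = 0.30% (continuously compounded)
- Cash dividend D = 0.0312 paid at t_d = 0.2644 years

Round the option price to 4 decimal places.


PV(D) = D * exp(-r * t_d) = 0.0312 * 0.99920711 = 0.03117526
S_0' = S_0 - PV(D) = 1.1300 - 0.03117526 = 1.09882474
d1 = (ln(S_0'/K) + (r + sigma^2/2)*T) / (sigma*sqrt(T)) = -0.03837037
d2 = d1 - sigma*sqrt(T) = -0.54837037
exp(-rT) = 0.99700450
N(d1) = 0.48469619; N(d2) = 0.29171881
C = S_0' * N(d1) - K * exp(-rT) * N(d2) = 1.09882474 * 0.48469619 - 1.2800 * 0.99700450 * 0.29171881 = 0.1603

Answer: Price = 0.1603


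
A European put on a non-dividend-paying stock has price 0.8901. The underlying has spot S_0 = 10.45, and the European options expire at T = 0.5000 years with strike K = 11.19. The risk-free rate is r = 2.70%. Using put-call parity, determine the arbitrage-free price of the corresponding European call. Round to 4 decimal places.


Put-call parity: C - P = S_0 * exp(-qT) - K * exp(-rT).
S_0 * exp(-qT) = 10.4500 * 1.00000000 = 10.45000000
K * exp(-rT) = 11.1900 * 0.98659072 = 11.03995012
C = P + S*exp(-qT) - K*exp(-rT)
C = 0.8901 + 10.45000000 - 11.03995012 = 0.3001

Answer: Call price = 0.3001


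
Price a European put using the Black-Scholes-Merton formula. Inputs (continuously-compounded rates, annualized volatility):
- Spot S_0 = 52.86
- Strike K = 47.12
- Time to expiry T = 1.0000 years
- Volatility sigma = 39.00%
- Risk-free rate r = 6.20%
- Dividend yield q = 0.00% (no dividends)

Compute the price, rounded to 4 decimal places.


d1 = (ln(S/K) + (r - q + 0.5*sigma^2) * T) / (sigma * sqrt(T)) = 0.64871633
d2 = d1 - sigma * sqrt(T) = 0.25871633
exp(-rT) = 0.93988289; exp(-qT) = 1.00000000
P = K * exp(-rT) * N(-d2) - S_0 * exp(-qT) * N(-d1)
N(-d1) = 0.25826087; N(-d2) = 0.39792706
P = 47.1200 * 0.93988289 * 0.39792706 - 52.8600 * 1.00000000 * 0.25826087 = 3.9714

Answer: Price = 3.9714


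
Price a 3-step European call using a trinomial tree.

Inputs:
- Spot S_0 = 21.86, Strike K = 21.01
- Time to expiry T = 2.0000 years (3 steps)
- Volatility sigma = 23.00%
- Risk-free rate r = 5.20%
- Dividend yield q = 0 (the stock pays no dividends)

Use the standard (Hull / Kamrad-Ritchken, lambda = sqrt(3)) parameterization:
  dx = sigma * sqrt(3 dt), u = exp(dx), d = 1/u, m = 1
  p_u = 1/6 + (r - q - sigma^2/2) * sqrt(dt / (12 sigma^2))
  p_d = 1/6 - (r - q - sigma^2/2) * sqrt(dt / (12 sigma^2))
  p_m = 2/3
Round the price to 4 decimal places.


dt = T/N = 0.666667; dx = sigma*sqrt(3*dt) = 0.325269
u = exp(dx) = 1.384403; d = 1/u = 0.722333
p_u = 0.192850, p_m = 0.666667, p_d = 0.140483
Discount per step: exp(-r*dt) = 0.965927
Stock lattice S(k, j) with j the centered position index:
  k=0: S(0,+0) = 21.8600
  k=1: S(1,-1) = 15.7902; S(1,+0) = 21.8600; S(1,+1) = 30.2631
  k=2: S(2,-2) = 11.4058; S(2,-1) = 15.7902; S(2,+0) = 21.8600; S(2,+1) = 30.2631; S(2,+2) = 41.8963
  k=3: S(3,-3) = 8.2388; S(3,-2) = 11.4058; S(3,-1) = 15.7902; S(3,+0) = 21.8600; S(3,+1) = 30.2631; S(3,+2) = 41.8963; S(3,+3) = 58.0013
Terminal payoffs V(N, j) = max(S_T - K, 0):
  V(3,-3) = 0.000000; V(3,-2) = 0.000000; V(3,-1) = 0.000000; V(3,+0) = 0.850000; V(3,+1) = 9.253053; V(3,+2) = 20.886267; V(3,+3) = 36.991324
Backward induction: V(k, j) = exp(-r*dt) * [p_u * V(k+1, j+1) + p_m * V(k+1, j) + p_d * V(k+1, j-1)]
  V(2,-2) = exp(-r*dt) * [p_u*0.000000 + p_m*0.000000 + p_d*0.000000] = 0.000000
  V(2,-1) = exp(-r*dt) * [p_u*0.850000 + p_m*0.000000 + p_d*0.000000] = 0.158337
  V(2,+0) = exp(-r*dt) * [p_u*9.253053 + p_m*0.850000 + p_d*0.000000] = 2.271010
  V(2,+1) = exp(-r*dt) * [p_u*20.886267 + p_m*9.253053 + p_d*0.850000] = 9.964537
  V(2,+2) = exp(-r*dt) * [p_u*36.991324 + p_m*20.886267 + p_d*9.253053] = 21.596066
  V(1,-1) = exp(-r*dt) * [p_u*2.271010 + p_m*0.158337 + p_d*0.000000] = 0.525004
  V(1,+0) = exp(-r*dt) * [p_u*9.964537 + p_m*2.271010 + p_d*0.158337] = 3.340092
  V(1,+1) = exp(-r*dt) * [p_u*21.596066 + p_m*9.964537 + p_d*2.271010] = 10.747745
  V(0,+0) = exp(-r*dt) * [p_u*10.747745 + p_m*3.340092 + p_d*0.525004] = 4.224180

Answer: Price = V(0,0) = 4.2242


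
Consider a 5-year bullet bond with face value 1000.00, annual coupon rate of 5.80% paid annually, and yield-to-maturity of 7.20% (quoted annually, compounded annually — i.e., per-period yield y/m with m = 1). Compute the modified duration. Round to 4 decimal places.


Answer: Modified duration = 4.1637

Derivation:
Coupon per period c = face * coupon_rate / m = 58.000000
Periods per year m = 1; per-period yield y/m = 0.072000
Number of cashflows N = 5
Cashflows (t years, CF_t, discount factor 1/(1+y/m)^(m*t), PV):
  t = 1.0000: CF_t = 58.000000, DF = 0.932836, PV = 54.104478
  t = 2.0000: CF_t = 58.000000, DF = 0.870183, PV = 50.470595
  t = 3.0000: CF_t = 58.000000, DF = 0.811738, PV = 47.080779
  t = 4.0000: CF_t = 58.000000, DF = 0.757218, PV = 43.918637
  t = 5.0000: CF_t = 1058.000000, DF = 0.706360, PV = 747.328838
Price P = sum_t PV_t = 942.903326
First compute Macaulay numerator sum_t t * PV_t:
  t * PV_t at t = 1.0000: 54.104478
  t * PV_t at t = 2.0000: 100.941190
  t * PV_t at t = 3.0000: 141.242336
  t * PV_t at t = 4.0000: 175.674547
  t * PV_t at t = 5.0000: 3736.644188
Macaulay duration D = 4208.606739 / 942.903326 = 4.463455
Modified duration = D / (1 + y/m) = 4.463455 / (1 + 0.072000) = 4.163671


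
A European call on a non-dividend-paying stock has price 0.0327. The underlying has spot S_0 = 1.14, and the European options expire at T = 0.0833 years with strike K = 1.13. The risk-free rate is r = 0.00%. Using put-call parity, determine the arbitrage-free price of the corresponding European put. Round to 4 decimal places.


Answer: Put price = 0.0227

Derivation:
Put-call parity: C - P = S_0 * exp(-qT) - K * exp(-rT).
S_0 * exp(-qT) = 1.1400 * 1.00000000 = 1.14000000
K * exp(-rT) = 1.1300 * 1.00000000 = 1.13000000
P = C - S*exp(-qT) + K*exp(-rT)
P = 0.0327 - 1.14000000 + 1.13000000 = 0.0227


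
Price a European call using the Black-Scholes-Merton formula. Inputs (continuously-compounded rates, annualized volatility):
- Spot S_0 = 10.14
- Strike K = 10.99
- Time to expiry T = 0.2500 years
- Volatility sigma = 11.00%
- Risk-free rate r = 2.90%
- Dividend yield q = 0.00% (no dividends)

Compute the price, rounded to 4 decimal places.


Answer: Price = 0.0246

Derivation:
d1 = (ln(S/K) + (r - q + 0.5*sigma^2) * T) / (sigma * sqrt(T)) = -1.30427764
d2 = d1 - sigma * sqrt(T) = -1.35927764
exp(-rT) = 0.99277622; exp(-qT) = 1.00000000
C = S_0 * exp(-qT) * N(d1) - K * exp(-rT) * N(d2)
N(d1) = 0.09606947; N(d2) = 0.08702931
C = 10.1400 * 1.00000000 * 0.09606947 - 10.9900 * 0.99277622 * 0.08702931 = 0.0246


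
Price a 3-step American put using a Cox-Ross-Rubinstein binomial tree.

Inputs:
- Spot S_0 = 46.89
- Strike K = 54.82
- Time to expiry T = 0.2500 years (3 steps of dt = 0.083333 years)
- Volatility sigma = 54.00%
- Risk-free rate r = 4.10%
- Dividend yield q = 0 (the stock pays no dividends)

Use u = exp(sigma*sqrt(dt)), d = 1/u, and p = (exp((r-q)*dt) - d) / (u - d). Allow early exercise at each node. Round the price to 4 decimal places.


Answer: Price = V(0,0) = 9.6988

Derivation:
dt = T/N = 0.083333
u = exp(sigma*sqrt(dt)) = 1.168691; d = 1/u = 0.855658
p = (exp((r-q)*dt) - d) / (u - d) = 0.472041
Discount per step: exp(-r*dt) = 0.996589
Stock lattice S(k, i) with i counting down-moves:
  k=0: S(0,0) = 46.8900
  k=1: S(1,0) = 54.7999; S(1,1) = 40.1218
  k=2: S(2,0) = 64.0442; S(2,1) = 46.8900; S(2,2) = 34.3305
  k=3: S(3,0) = 74.8479; S(3,1) = 54.7999; S(3,2) = 40.1218; S(3,3) = 29.3752
Terminal payoffs V(N, i) = max(K - S_T, 0):
  V(3,0) = 0.000000; V(3,1) = 0.020065; V(3,2) = 14.698199; V(3,3) = 25.444802
Backward induction: V(k, i) = exp(-r*dt) * [p * V(k+1, i) + (1-p) * V(k+1, i+1)]; then take max(V_cont, immediate exercise) for American.
  V(2,0) = exp(-r*dt) * [p*0.000000 + (1-p)*0.020065] = 0.010557; exercise = 0.000000; V(2,0) = max -> 0.010557
  V(2,1) = exp(-r*dt) * [p*0.020065 + (1-p)*14.698199] = 7.743018; exercise = 7.930000; V(2,1) = max -> 7.930000
  V(2,2) = exp(-r*dt) * [p*14.698199 + (1-p)*25.444802] = 20.302480; exercise = 20.489462; V(2,2) = max -> 20.489462
  V(1,0) = exp(-r*dt) * [p*0.010557 + (1-p)*7.930000] = 4.177402; exercise = 0.020065; V(1,0) = max -> 4.177402
  V(1,1) = exp(-r*dt) * [p*7.930000 + (1-p)*20.489462] = 14.511217; exercise = 14.698199; V(1,1) = max -> 14.698199
  V(0,0) = exp(-r*dt) * [p*4.177402 + (1-p)*14.698199] = 9.698757; exercise = 7.930000; V(0,0) = max -> 9.698757


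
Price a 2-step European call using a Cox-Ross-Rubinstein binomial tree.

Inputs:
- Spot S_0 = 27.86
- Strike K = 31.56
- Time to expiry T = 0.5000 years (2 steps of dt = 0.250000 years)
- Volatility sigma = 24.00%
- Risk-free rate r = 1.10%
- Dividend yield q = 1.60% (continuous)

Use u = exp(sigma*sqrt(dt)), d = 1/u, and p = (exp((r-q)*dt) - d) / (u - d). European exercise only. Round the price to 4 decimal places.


Answer: Price = V(0,0) = 0.8288

Derivation:
dt = T/N = 0.250000
u = exp(sigma*sqrt(dt)) = 1.127497; d = 1/u = 0.886920
p = (exp((r-q)*dt) - d) / (u - d) = 0.464843
Discount per step: exp(-r*dt) = 0.997254
Stock lattice S(k, i) with i counting down-moves:
  k=0: S(0,0) = 27.8600
  k=1: S(1,0) = 31.4121; S(1,1) = 24.7096
  k=2: S(2,0) = 35.4170; S(2,1) = 27.8600; S(2,2) = 21.9155
Terminal payoffs V(N, i) = max(S_T - K, 0):
  V(2,0) = 3.857001; V(2,1) = 0.000000; V(2,2) = 0.000000
Backward induction: V(k, i) = exp(-r*dt) * [p * V(k+1, i) + (1-p) * V(k+1, i+1)].
  V(1,0) = exp(-r*dt) * [p*3.857001 + (1-p)*0.000000] = 1.787978
  V(1,1) = exp(-r*dt) * [p*0.000000 + (1-p)*0.000000] = 0.000000
  V(0,0) = exp(-r*dt) * [p*1.787978 + (1-p)*0.000000] = 0.828847


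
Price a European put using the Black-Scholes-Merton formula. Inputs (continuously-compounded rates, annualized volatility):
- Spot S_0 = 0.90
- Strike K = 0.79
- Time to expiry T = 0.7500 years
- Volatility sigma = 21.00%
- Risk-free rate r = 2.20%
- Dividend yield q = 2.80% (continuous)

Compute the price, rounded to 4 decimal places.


Answer: Price = 0.0217

Derivation:
d1 = (ln(S/K) + (r - q + 0.5*sigma^2) * T) / (sigma * sqrt(T)) = 0.78299319
d2 = d1 - sigma * sqrt(T) = 0.60112785
exp(-rT) = 0.98363538; exp(-qT) = 0.97921896
P = K * exp(-rT) * N(-d2) - S_0 * exp(-qT) * N(-d1)
N(-d1) = 0.21681556; N(-d2) = 0.27387742
P = 0.7900 * 0.98363538 * 0.27387742 - 0.9000 * 0.97921896 * 0.21681556 = 0.0217


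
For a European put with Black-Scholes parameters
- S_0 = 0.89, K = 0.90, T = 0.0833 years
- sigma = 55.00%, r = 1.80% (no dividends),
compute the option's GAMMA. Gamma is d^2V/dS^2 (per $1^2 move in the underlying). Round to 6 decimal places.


d1 = 0.0184278215; d2 = -0.1403117451
phi(d1) = 0.3988745488; exp(-qT) = 1.0000000000; exp(-rT) = 0.9985017235
Gamma = exp(-qT) * phi(d1) / (S * sigma * sqrt(T)) = 1.0000000000 * 0.3988745488 / (0.8900 * 0.5500 * 0.2886173938) = 2.823327

Answer: Gamma = 2.823327


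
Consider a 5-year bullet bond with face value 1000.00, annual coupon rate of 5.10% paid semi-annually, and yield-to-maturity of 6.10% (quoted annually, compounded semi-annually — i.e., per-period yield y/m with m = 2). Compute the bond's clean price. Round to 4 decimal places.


Coupon per period c = face * coupon_rate / m = 25.500000
Periods per year m = 2; per-period yield y/m = 0.030500
Number of cashflows N = 10
Cashflows (t years, CF_t, discount factor 1/(1+y/m)^(m*t), PV):
  t = 0.5000: CF_t = 25.500000, DF = 0.970403, PV = 24.745269
  t = 1.0000: CF_t = 25.500000, DF = 0.941681, PV = 24.012877
  t = 1.5000: CF_t = 25.500000, DF = 0.913810, PV = 23.302161
  t = 2.0000: CF_t = 25.500000, DF = 0.886764, PV = 22.612480
  t = 2.5000: CF_t = 25.500000, DF = 0.860518, PV = 21.943212
  t = 3.0000: CF_t = 25.500000, DF = 0.835049, PV = 21.293753
  t = 3.5000: CF_t = 25.500000, DF = 0.810334, PV = 20.663515
  t = 4.0000: CF_t = 25.500000, DF = 0.786350, PV = 20.051931
  t = 4.5000: CF_t = 25.500000, DF = 0.763076, PV = 19.458449
  t = 5.0000: CF_t = 1025.500000, DF = 0.740491, PV = 759.373965
Price P = sum_t PV_t = 957.457612

Answer: Price = 957.4576


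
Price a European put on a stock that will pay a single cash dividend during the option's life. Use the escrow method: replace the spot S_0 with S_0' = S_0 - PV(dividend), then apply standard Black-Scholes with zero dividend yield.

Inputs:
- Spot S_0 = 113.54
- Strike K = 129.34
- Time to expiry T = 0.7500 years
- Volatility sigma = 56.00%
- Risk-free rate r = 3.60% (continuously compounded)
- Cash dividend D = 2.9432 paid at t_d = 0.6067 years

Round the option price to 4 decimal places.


PV(D) = D * exp(-r * t_d) = 2.9432 * 0.97839559 = 2.87961391
S_0' = S_0 - PV(D) = 113.5400 - 2.87961391 = 110.66038609
d1 = (ln(S_0'/K) + (r + sigma^2/2)*T) / (sigma*sqrt(T)) = -0.02346242
d2 = d1 - sigma*sqrt(T) = -0.50843665
exp(-rT) = 0.97336124
N(-d1) = 0.50935929; N(-d2) = 0.69442642
P = K * exp(-rT) * N(-d2) - S_0' * N(-d1) = 129.3400 * 0.97336124 * 0.69442642 - 110.66038609 * 0.50935929 = 31.0586

Answer: Price = 31.0586


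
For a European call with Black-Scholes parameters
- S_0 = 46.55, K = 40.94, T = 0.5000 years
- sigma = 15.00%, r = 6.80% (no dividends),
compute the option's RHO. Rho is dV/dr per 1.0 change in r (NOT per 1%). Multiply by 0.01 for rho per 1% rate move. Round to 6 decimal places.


Answer: Rho = 18.407297

Derivation:
d1 = 1.5843380185; d2 = 1.4782720014
phi(d1) = 0.1137215899; exp(-qT) = 1.0000000000; exp(-rT) = 0.9665715046
N(d2) = 0.9303325057
Rho = K*T*exp(-rT)*N(d2) = 40.9400 * 0.5000 * 0.9665715046 * 0.9303325057 = 18.407297


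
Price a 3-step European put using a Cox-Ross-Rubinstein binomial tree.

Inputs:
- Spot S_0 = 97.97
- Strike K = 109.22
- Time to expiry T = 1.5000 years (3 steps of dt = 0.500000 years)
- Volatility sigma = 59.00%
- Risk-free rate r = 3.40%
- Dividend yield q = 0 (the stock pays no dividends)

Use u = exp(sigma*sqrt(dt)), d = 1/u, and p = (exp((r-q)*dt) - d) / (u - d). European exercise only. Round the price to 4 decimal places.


dt = T/N = 0.500000
u = exp(sigma*sqrt(dt)) = 1.517695; d = 1/u = 0.658894
p = (exp((r-q)*dt) - d) / (u - d) = 0.417153
Discount per step: exp(-r*dt) = 0.983144
Stock lattice S(k, i) with i counting down-moves:
  k=0: S(0,0) = 97.9700
  k=1: S(1,0) = 148.6886; S(1,1) = 64.5518
  k=2: S(2,0) = 225.6640; S(2,1) = 97.9700; S(2,2) = 42.5328
  k=3: S(3,0) = 342.4893; S(3,1) = 148.6886; S(3,2) = 64.5518; S(3,3) = 28.0246
Terminal payoffs V(N, i) = max(K - S_T, 0):
  V(3,0) = 0.000000; V(3,1) = 0.000000; V(3,2) = 44.668180; V(3,3) = 81.195411
Backward induction: V(k, i) = exp(-r*dt) * [p * V(k+1, i) + (1-p) * V(k+1, i+1)].
  V(2,0) = exp(-r*dt) * [p*0.000000 + (1-p)*0.000000] = 0.000000
  V(2,1) = exp(-r*dt) * [p*0.000000 + (1-p)*44.668180] = 25.595871
  V(2,2) = exp(-r*dt) * [p*44.668180 + (1-p)*81.195411] = 64.846163
  V(1,0) = exp(-r*dt) * [p*0.000000 + (1-p)*25.595871] = 14.667009
  V(1,1) = exp(-r*dt) * [p*25.595871 + (1-p)*64.846163] = 47.655718
  V(0,0) = exp(-r*dt) * [p*14.667009 + (1-p)*47.655718] = 33.323049

Answer: Price = V(0,0) = 33.3230


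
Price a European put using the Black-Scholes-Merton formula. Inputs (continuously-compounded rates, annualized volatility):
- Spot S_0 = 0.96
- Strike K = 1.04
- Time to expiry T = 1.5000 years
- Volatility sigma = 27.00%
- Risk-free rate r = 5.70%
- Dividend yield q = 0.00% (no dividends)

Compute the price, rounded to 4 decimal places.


Answer: Price = 0.1231

Derivation:
d1 = (ln(S/K) + (r - q + 0.5*sigma^2) * T) / (sigma * sqrt(T)) = 0.18184374
d2 = d1 - sigma * sqrt(T) = -0.14883737
exp(-rT) = 0.91805314; exp(-qT) = 1.00000000
P = K * exp(-rT) * N(-d2) - S_0 * exp(-qT) * N(-d1)
N(-d1) = 0.42785268; N(-d2) = 0.55915902
P = 1.0400 * 0.91805314 * 0.55915902 - 0.9600 * 1.00000000 * 0.42785268 = 0.1231


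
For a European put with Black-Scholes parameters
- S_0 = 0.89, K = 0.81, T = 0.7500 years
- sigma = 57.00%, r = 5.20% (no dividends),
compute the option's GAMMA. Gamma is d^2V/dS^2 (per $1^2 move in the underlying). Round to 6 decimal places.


Answer: Gamma = 0.794616

Derivation:
d1 = 0.5166266242; d2 = 0.0229921440
phi(d1) = 0.3491023729; exp(-qT) = 1.0000000000; exp(-rT) = 0.9617507091
Gamma = exp(-qT) * phi(d1) / (S * sigma * sqrt(T)) = 1.0000000000 * 0.3491023729 / (0.8900 * 0.5700 * 0.8660254038) = 0.794616


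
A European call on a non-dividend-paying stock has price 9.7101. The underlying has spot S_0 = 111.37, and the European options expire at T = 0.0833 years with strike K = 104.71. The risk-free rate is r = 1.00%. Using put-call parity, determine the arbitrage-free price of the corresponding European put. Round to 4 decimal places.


Put-call parity: C - P = S_0 * exp(-qT) - K * exp(-rT).
S_0 * exp(-qT) = 111.3700 * 1.00000000 = 111.37000000
K * exp(-rT) = 104.7100 * 0.99916735 = 104.62281289
P = C - S*exp(-qT) + K*exp(-rT)
P = 9.7101 - 111.37000000 + 104.62281289 = 2.9629

Answer: Put price = 2.9629


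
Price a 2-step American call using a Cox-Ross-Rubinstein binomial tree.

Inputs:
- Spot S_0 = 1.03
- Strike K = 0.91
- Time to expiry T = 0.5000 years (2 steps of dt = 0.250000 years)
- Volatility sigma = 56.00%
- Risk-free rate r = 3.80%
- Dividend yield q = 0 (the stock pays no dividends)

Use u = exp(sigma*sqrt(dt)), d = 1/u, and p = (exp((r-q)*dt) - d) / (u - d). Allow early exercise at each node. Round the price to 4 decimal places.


Answer: Price = V(0,0) = 0.2335

Derivation:
dt = T/N = 0.250000
u = exp(sigma*sqrt(dt)) = 1.323130; d = 1/u = 0.755784
p = (exp((r-q)*dt) - d) / (u - d) = 0.447278
Discount per step: exp(-r*dt) = 0.990545
Stock lattice S(k, i) with i counting down-moves:
  k=0: S(0,0) = 1.0300
  k=1: S(1,0) = 1.3628; S(1,1) = 0.7785
  k=2: S(2,0) = 1.8032; S(2,1) = 1.0300; S(2,2) = 0.5883
Terminal payoffs V(N, i) = max(S_T - K, 0):
  V(2,0) = 0.893193; V(2,1) = 0.120000; V(2,2) = 0.000000
Backward induction: V(k, i) = exp(-r*dt) * [p * V(k+1, i) + (1-p) * V(k+1, i+1)]; then take max(V_cont, immediate exercise) for American.
  V(1,0) = exp(-r*dt) * [p*0.893193 + (1-p)*0.120000] = 0.461428; exercise = 0.452824; V(1,0) = max -> 0.461428
  V(1,1) = exp(-r*dt) * [p*0.120000 + (1-p)*0.000000] = 0.053166; exercise = 0.000000; V(1,1) = max -> 0.053166
  V(0,0) = exp(-r*dt) * [p*0.461428 + (1-p)*0.053166] = 0.233543; exercise = 0.120000; V(0,0) = max -> 0.233543


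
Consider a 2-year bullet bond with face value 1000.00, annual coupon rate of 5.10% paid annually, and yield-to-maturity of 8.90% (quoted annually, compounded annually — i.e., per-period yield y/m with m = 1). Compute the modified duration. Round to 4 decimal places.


Answer: Modified duration = 1.7905

Derivation:
Coupon per period c = face * coupon_rate / m = 51.000000
Periods per year m = 1; per-period yield y/m = 0.089000
Number of cashflows N = 2
Cashflows (t years, CF_t, discount factor 1/(1+y/m)^(m*t), PV):
  t = 1.0000: CF_t = 51.000000, DF = 0.918274, PV = 46.831956
  t = 2.0000: CF_t = 1051.000000, DF = 0.843226, PV = 886.231039
Price P = sum_t PV_t = 933.062995
First compute Macaulay numerator sum_t t * PV_t:
  t * PV_t at t = 1.0000: 46.831956
  t * PV_t at t = 2.0000: 1772.462078
Macaulay duration D = 1819.294034 / 933.062995 = 1.949808
Modified duration = D / (1 + y/m) = 1.949808 / (1 + 0.089000) = 1.790458


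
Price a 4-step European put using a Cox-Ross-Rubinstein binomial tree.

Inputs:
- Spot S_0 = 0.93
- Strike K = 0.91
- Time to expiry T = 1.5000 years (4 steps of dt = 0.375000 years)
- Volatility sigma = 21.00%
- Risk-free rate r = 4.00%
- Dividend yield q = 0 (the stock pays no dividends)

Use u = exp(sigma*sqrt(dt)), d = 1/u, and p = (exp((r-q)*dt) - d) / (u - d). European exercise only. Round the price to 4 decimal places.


Answer: Price = V(0,0) = 0.0570

Derivation:
dt = T/N = 0.375000
u = exp(sigma*sqrt(dt)) = 1.137233; d = 1/u = 0.879327
p = (exp((r-q)*dt) - d) / (u - d) = 0.526494
Discount per step: exp(-r*dt) = 0.985112
Stock lattice S(k, i) with i counting down-moves:
  k=0: S(0,0) = 0.9300
  k=1: S(1,0) = 1.0576; S(1,1) = 0.8178
  k=2: S(2,0) = 1.2028; S(2,1) = 0.9300; S(2,2) = 0.7191
  k=3: S(3,0) = 1.3678; S(3,1) = 1.0576; S(3,2) = 0.8178; S(3,3) = 0.6323
  k=4: S(4,0) = 1.5555; S(4,1) = 1.2028; S(4,2) = 0.9300; S(4,3) = 0.7191; S(4,4) = 0.5560
Terminal payoffs V(N, i) = max(K - S_T, 0):
  V(4,0) = 0.000000; V(4,1) = 0.000000; V(4,2) = 0.000000; V(4,3) = 0.190909; V(4,4) = 0.353987
Backward induction: V(k, i) = exp(-r*dt) * [p * V(k+1, i) + (1-p) * V(k+1, i+1)].
  V(3,0) = exp(-r*dt) * [p*0.000000 + (1-p)*0.000000] = 0.000000
  V(3,1) = exp(-r*dt) * [p*0.000000 + (1-p)*0.000000] = 0.000000
  V(3,2) = exp(-r*dt) * [p*0.000000 + (1-p)*0.190909] = 0.089051
  V(3,3) = exp(-r*dt) * [p*0.190909 + (1-p)*0.353987] = 0.264135
  V(2,0) = exp(-r*dt) * [p*0.000000 + (1-p)*0.000000] = 0.000000
  V(2,1) = exp(-r*dt) * [p*0.000000 + (1-p)*0.089051] = 0.041538
  V(2,2) = exp(-r*dt) * [p*0.089051 + (1-p)*0.264135] = 0.169394
  V(1,0) = exp(-r*dt) * [p*0.000000 + (1-p)*0.041538] = 0.019376
  V(1,1) = exp(-r*dt) * [p*0.041538 + (1-p)*0.169394] = 0.100559
  V(0,0) = exp(-r*dt) * [p*0.019376 + (1-p)*0.100559] = 0.056956


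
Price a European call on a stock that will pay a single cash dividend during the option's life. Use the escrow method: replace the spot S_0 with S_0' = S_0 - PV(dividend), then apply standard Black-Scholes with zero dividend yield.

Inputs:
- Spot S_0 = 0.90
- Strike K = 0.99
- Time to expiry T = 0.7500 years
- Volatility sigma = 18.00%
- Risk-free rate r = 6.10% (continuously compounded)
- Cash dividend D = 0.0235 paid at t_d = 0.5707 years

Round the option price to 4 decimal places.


PV(D) = D * exp(-r * t_d) = 0.0235 * 0.96578629 = 0.02269598
S_0' = S_0 - PV(D) = 0.9000 - 0.02269598 = 0.87730402
d1 = (ln(S_0'/K) + (r + sigma^2/2)*T) / (sigma*sqrt(T)) = -0.40383309
d2 = d1 - sigma*sqrt(T) = -0.55971767
exp(-rT) = 0.95528075
N(d1) = 0.34316773; N(d2) = 0.28783602
C = S_0' * N(d1) - K * exp(-rT) * N(d2) = 0.87730402 * 0.34316773 - 0.9900 * 0.95528075 * 0.28783602 = 0.0288

Answer: Price = 0.0288


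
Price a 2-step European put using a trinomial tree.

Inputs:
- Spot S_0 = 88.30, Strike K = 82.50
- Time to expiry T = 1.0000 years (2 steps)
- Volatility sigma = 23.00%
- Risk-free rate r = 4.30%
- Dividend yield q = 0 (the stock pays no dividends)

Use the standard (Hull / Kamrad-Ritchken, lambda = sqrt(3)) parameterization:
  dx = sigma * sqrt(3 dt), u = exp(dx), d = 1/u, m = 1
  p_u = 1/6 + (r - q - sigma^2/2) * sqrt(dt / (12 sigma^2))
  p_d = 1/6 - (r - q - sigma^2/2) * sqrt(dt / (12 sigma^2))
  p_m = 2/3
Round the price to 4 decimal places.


dt = T/N = 0.500000; dx = sigma*sqrt(3*dt) = 0.281691
u = exp(dx) = 1.325370; d = 1/u = 0.754507
p_u = 0.181355, p_m = 0.666667, p_d = 0.151979
Discount per step: exp(-r*dt) = 0.978729
Stock lattice S(k, j) with j the centered position index:
  k=0: S(0,+0) = 88.3000
  k=1: S(1,-1) = 66.6229; S(1,+0) = 88.3000; S(1,+1) = 117.0301
  k=2: S(2,-2) = 50.2674; S(2,-1) = 66.6229; S(2,+0) = 88.3000; S(2,+1) = 117.0301; S(2,+2) = 155.1082
Terminal payoffs V(N, j) = max(K - S_T, 0):
  V(2,-2) = 32.232564; V(2,-1) = 15.877072; V(2,+0) = 0.000000; V(2,+1) = 0.000000; V(2,+2) = 0.000000
Backward induction: V(k, j) = exp(-r*dt) * [p_u * V(k+1, j+1) + p_m * V(k+1, j) + p_d * V(k+1, j-1)]
  V(1,-1) = exp(-r*dt) * [p_u*0.000000 + p_m*15.877072 + p_d*32.232564] = 15.154035
  V(1,+0) = exp(-r*dt) * [p_u*0.000000 + p_m*0.000000 + p_d*15.877072] = 2.361650
  V(1,+1) = exp(-r*dt) * [p_u*0.000000 + p_m*0.000000 + p_d*0.000000] = 0.000000
  V(0,+0) = exp(-r*dt) * [p_u*0.000000 + p_m*2.361650 + p_d*15.154035] = 3.795045

Answer: Price = V(0,0) = 3.7950


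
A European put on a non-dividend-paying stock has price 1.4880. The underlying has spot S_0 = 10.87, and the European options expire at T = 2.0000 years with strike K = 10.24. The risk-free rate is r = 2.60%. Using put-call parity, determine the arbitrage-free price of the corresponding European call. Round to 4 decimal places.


Put-call parity: C - P = S_0 * exp(-qT) - K * exp(-rT).
S_0 * exp(-qT) = 10.8700 * 1.00000000 = 10.87000000
K * exp(-rT) = 10.2400 * 0.94932887 = 9.72112760
C = P + S*exp(-qT) - K*exp(-rT)
C = 1.4880 + 10.87000000 - 9.72112760 = 2.6369

Answer: Call price = 2.6369


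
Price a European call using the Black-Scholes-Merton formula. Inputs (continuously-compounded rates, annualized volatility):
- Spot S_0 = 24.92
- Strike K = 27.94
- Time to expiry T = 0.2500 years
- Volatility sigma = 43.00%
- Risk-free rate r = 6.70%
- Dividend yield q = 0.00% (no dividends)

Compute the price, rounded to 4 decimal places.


Answer: Price = 1.1911

Derivation:
d1 = (ln(S/K) + (r - q + 0.5*sigma^2) * T) / (sigma * sqrt(T)) = -0.34663330
d2 = d1 - sigma * sqrt(T) = -0.56163330
exp(-rT) = 0.98338950; exp(-qT) = 1.00000000
C = S_0 * exp(-qT) * N(d1) - K * exp(-rT) * N(d2)
N(d1) = 0.36443341; N(d2) = 0.28718294
C = 24.9200 * 1.00000000 * 0.36443341 - 27.9400 * 0.98338950 * 0.28718294 = 1.1911


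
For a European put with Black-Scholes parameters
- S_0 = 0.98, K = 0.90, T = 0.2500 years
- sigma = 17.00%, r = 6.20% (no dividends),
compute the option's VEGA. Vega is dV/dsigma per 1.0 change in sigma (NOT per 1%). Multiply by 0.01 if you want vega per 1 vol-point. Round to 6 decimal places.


Answer: Vega = 0.092117

Derivation:
d1 = 1.2267095099; d2 = 1.1417095099
phi(d1) = 0.1879937345; exp(-qT) = 1.0000000000; exp(-rT) = 0.9846195068
Vega = S * exp(-qT) * phi(d1) * sqrt(T) = 0.9800 * 1.0000000000 * 0.1879937345 * 0.5000000000 = 0.092117


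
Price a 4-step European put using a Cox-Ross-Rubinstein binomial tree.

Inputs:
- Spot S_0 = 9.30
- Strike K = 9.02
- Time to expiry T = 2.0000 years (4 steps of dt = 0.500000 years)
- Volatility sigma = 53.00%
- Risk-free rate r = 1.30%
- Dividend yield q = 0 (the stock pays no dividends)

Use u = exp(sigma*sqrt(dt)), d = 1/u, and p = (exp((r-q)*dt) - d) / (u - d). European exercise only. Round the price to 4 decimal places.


dt = T/N = 0.500000
u = exp(sigma*sqrt(dt)) = 1.454652; d = 1/u = 0.687450
p = (exp((r-q)*dt) - d) / (u - d) = 0.415890
Discount per step: exp(-r*dt) = 0.993521
Stock lattice S(k, i) with i counting down-moves:
  k=0: S(0,0) = 9.3000
  k=1: S(1,0) = 13.5283; S(1,1) = 6.3933
  k=2: S(2,0) = 19.6789; S(2,1) = 9.3000; S(2,2) = 4.3951
  k=3: S(3,0) = 28.6260; S(3,1) = 13.5283; S(3,2) = 6.3933; S(3,3) = 3.0214
  k=4: S(4,0) = 41.6408; S(4,1) = 19.6789; S(4,2) = 9.3000; S(4,3) = 4.3951; S(4,4) = 2.0770
Terminal payoffs V(N, i) = max(K - S_T, 0):
  V(4,0) = 0.000000; V(4,1) = 0.000000; V(4,2) = 0.000000; V(4,3) = 4.624940; V(4,4) = 6.942951
Backward induction: V(k, i) = exp(-r*dt) * [p * V(k+1, i) + (1-p) * V(k+1, i+1)].
  V(3,0) = exp(-r*dt) * [p*0.000000 + (1-p)*0.000000] = 0.000000
  V(3,1) = exp(-r*dt) * [p*0.000000 + (1-p)*0.000000] = 0.000000
  V(3,2) = exp(-r*dt) * [p*0.000000 + (1-p)*4.624940] = 2.683972
  V(3,3) = exp(-r*dt) * [p*4.624940 + (1-p)*6.942951] = 5.940177
  V(2,0) = exp(-r*dt) * [p*0.000000 + (1-p)*0.000000] = 0.000000
  V(2,1) = exp(-r*dt) * [p*0.000000 + (1-p)*2.683972] = 1.557579
  V(2,2) = exp(-r*dt) * [p*2.683972 + (1-p)*5.940177] = 4.556243
  V(1,0) = exp(-r*dt) * [p*0.000000 + (1-p)*1.557579] = 0.903903
  V(1,1) = exp(-r*dt) * [p*1.557579 + (1-p)*4.556243] = 3.287690
  V(0,0) = exp(-r*dt) * [p*0.903903 + (1-p)*3.287690] = 2.281420

Answer: Price = V(0,0) = 2.2814


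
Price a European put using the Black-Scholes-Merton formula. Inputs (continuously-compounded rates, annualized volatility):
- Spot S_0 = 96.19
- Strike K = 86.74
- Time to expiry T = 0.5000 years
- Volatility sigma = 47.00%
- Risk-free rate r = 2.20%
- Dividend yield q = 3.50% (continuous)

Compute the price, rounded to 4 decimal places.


d1 = (ln(S/K) + (r - q + 0.5*sigma^2) * T) / (sigma * sqrt(T)) = 0.45776969
d2 = d1 - sigma * sqrt(T) = 0.12542950
exp(-rT) = 0.98906028; exp(-qT) = 0.98265224
P = K * exp(-rT) * N(-d2) - S_0 * exp(-qT) * N(-d1)
N(-d1) = 0.32355896; N(-d2) = 0.45009177
P = 86.7400 * 0.98906028 * 0.45009177 - 96.1900 * 0.98265224 * 0.32355896 = 8.0306

Answer: Price = 8.0306


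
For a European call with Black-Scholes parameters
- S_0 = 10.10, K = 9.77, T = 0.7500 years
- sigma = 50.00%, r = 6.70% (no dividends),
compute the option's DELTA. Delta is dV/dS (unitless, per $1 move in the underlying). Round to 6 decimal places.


d1 = 0.4092696519; d2 = -0.0237430499
phi(d1) = 0.3668914111; exp(-qT) = 1.0000000000; exp(-rT) = 0.9509916469
N(d1) = 0.6588291079
Delta = exp(-qT) * N(d1) = 1.0000000000 * 0.6588291079 = 0.658829

Answer: Delta = 0.658829


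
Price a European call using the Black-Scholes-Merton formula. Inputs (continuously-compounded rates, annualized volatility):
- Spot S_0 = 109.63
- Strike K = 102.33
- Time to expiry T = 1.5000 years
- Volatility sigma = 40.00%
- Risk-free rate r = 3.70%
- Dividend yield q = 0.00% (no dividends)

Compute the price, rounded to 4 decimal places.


d1 = (ln(S/K) + (r - q + 0.5*sigma^2) * T) / (sigma * sqrt(T)) = 0.49889610
d2 = d1 - sigma * sqrt(T) = 0.00899815
exp(-rT) = 0.94601202; exp(-qT) = 1.00000000
C = S_0 * exp(-qT) * N(d1) - K * exp(-rT) * N(d2)
N(d1) = 0.69107371; N(d2) = 0.50358969
C = 109.6300 * 1.00000000 * 0.69107371 - 102.3300 * 0.94601202 * 0.50358969 = 27.0122

Answer: Price = 27.0122


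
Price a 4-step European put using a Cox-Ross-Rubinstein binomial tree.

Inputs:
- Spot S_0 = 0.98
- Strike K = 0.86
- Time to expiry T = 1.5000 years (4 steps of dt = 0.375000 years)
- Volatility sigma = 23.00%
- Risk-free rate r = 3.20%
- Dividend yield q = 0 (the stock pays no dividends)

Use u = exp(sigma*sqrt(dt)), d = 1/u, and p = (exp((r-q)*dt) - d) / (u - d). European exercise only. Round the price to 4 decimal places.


Answer: Price = V(0,0) = 0.0448

Derivation:
dt = T/N = 0.375000
u = exp(sigma*sqrt(dt)) = 1.151247; d = 1/u = 0.868623
p = (exp((r-q)*dt) - d) / (u - d) = 0.507562
Discount per step: exp(-r*dt) = 0.988072
Stock lattice S(k, i) with i counting down-moves:
  k=0: S(0,0) = 0.9800
  k=1: S(1,0) = 1.1282; S(1,1) = 0.8513
  k=2: S(2,0) = 1.2989; S(2,1) = 0.9800; S(2,2) = 0.7394
  k=3: S(3,0) = 1.4953; S(3,1) = 1.1282; S(3,2) = 0.8513; S(3,3) = 0.6423
  k=4: S(4,0) = 1.7215; S(4,1) = 1.2989; S(4,2) = 0.9800; S(4,3) = 0.7394; S(4,4) = 0.5579
Terminal payoffs V(N, i) = max(K - S_T, 0):
  V(4,0) = 0.000000; V(4,1) = 0.000000; V(4,2) = 0.000000; V(4,3) = 0.120584; V(4,4) = 0.302105
Backward induction: V(k, i) = exp(-r*dt) * [p * V(k+1, i) + (1-p) * V(k+1, i+1)].
  V(3,0) = exp(-r*dt) * [p*0.000000 + (1-p)*0.000000] = 0.000000
  V(3,1) = exp(-r*dt) * [p*0.000000 + (1-p)*0.000000] = 0.000000
  V(3,2) = exp(-r*dt) * [p*0.000000 + (1-p)*0.120584] = 0.058672
  V(3,3) = exp(-r*dt) * [p*0.120584 + (1-p)*0.302105] = 0.207467
  V(2,0) = exp(-r*dt) * [p*0.000000 + (1-p)*0.000000] = 0.000000
  V(2,1) = exp(-r*dt) * [p*0.000000 + (1-p)*0.058672] = 0.028548
  V(2,2) = exp(-r*dt) * [p*0.058672 + (1-p)*0.207467] = 0.130370
  V(1,0) = exp(-r*dt) * [p*0.000000 + (1-p)*0.028548] = 0.013890
  V(1,1) = exp(-r*dt) * [p*0.028548 + (1-p)*0.130370] = 0.077750
  V(0,0) = exp(-r*dt) * [p*0.013890 + (1-p)*0.077750] = 0.044797


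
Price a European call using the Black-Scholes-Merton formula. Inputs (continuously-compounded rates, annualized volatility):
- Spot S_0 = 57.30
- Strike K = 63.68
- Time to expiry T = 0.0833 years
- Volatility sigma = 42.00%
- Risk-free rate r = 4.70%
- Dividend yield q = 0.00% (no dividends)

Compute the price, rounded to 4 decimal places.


d1 = (ln(S/K) + (r - q + 0.5*sigma^2) * T) / (sigma * sqrt(T)) = -0.77799289
d2 = d1 - sigma * sqrt(T) = -0.89921220
exp(-rT) = 0.99609255; exp(-qT) = 1.00000000
C = S_0 * exp(-qT) * N(d1) - K * exp(-rT) * N(d2)
N(d1) = 0.21828660; N(d2) = 0.18426982
C = 57.3000 * 1.00000000 * 0.21828660 - 63.6800 * 0.99609255 * 0.18426982 = 0.8194

Answer: Price = 0.8194


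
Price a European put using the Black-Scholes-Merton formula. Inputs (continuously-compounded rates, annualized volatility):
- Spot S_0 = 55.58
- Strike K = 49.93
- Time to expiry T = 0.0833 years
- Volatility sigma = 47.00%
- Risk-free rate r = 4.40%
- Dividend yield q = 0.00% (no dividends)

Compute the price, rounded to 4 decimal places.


Answer: Price = 0.8305

Derivation:
d1 = (ln(S/K) + (r - q + 0.5*sigma^2) * T) / (sigma * sqrt(T)) = 0.88512296
d2 = d1 - sigma * sqrt(T) = 0.74947279
exp(-rT) = 0.99634151; exp(-qT) = 1.00000000
P = K * exp(-rT) * N(-d2) - S_0 * exp(-qT) * N(-d1)
N(-d1) = 0.18804516; N(-d2) = 0.22678615
P = 49.9300 * 0.99634151 * 0.22678615 - 55.5800 * 1.00000000 * 0.18804516 = 0.8305


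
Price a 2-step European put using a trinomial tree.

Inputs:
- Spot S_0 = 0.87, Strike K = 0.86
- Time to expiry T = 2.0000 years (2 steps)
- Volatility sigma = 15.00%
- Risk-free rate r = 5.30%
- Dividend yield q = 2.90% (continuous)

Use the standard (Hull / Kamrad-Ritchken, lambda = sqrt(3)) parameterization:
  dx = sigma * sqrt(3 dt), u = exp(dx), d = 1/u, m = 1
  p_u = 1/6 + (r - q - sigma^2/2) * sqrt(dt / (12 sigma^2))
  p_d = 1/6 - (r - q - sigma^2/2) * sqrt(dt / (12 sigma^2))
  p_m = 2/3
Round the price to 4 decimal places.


Answer: Price = V(0,0) = 0.0384

Derivation:
dt = T/N = 1.000000; dx = sigma*sqrt(3*dt) = 0.259808
u = exp(dx) = 1.296681; d = 1/u = 0.771200
p_u = 0.191204, p_m = 0.666667, p_d = 0.142129
Discount per step: exp(-r*dt) = 0.948380
Stock lattice S(k, j) with j the centered position index:
  k=0: S(0,+0) = 0.8700
  k=1: S(1,-1) = 0.6709; S(1,+0) = 0.8700; S(1,+1) = 1.1281
  k=2: S(2,-2) = 0.5174; S(2,-1) = 0.6709; S(2,+0) = 0.8700; S(2,+1) = 1.1281; S(2,+2) = 1.4628
Terminal payoffs V(N, j) = max(K - S_T, 0):
  V(2,-2) = 0.342568; V(2,-1) = 0.189056; V(2,+0) = 0.000000; V(2,+1) = 0.000000; V(2,+2) = 0.000000
Backward induction: V(k, j) = exp(-r*dt) * [p_u * V(k+1, j+1) + p_m * V(k+1, j) + p_d * V(k+1, j-1)]
  V(1,-1) = exp(-r*dt) * [p_u*0.000000 + p_m*0.189056 + p_d*0.342568] = 0.165707
  V(1,+0) = exp(-r*dt) * [p_u*0.000000 + p_m*0.000000 + p_d*0.189056] = 0.025483
  V(1,+1) = exp(-r*dt) * [p_u*0.000000 + p_m*0.000000 + p_d*0.000000] = 0.000000
  V(0,+0) = exp(-r*dt) * [p_u*0.000000 + p_m*0.025483 + p_d*0.165707] = 0.038448
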